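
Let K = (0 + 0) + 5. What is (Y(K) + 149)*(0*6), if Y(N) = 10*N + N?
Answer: 0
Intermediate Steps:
K = 5 (K = 0 + 5 = 5)
Y(N) = 11*N
(Y(K) + 149)*(0*6) = (11*5 + 149)*(0*6) = (55 + 149)*0 = 204*0 = 0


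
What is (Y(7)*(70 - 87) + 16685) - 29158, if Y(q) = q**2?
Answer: -13306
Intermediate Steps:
(Y(7)*(70 - 87) + 16685) - 29158 = (7**2*(70 - 87) + 16685) - 29158 = (49*(-17) + 16685) - 29158 = (-833 + 16685) - 29158 = 15852 - 29158 = -13306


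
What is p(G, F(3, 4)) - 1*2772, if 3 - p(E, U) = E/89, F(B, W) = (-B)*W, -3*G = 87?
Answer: -246412/89 ≈ -2768.7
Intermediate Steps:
G = -29 (G = -1/3*87 = -29)
F(B, W) = -B*W
p(E, U) = 3 - E/89
p(G, F(3, 4)) - 1*2772 = (3 - 1/89*(-29)) - 1*2772 = (3 + 29/89) - 2772 = 296/89 - 2772 = -246412/89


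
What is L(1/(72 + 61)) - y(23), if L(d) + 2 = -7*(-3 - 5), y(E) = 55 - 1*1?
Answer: 0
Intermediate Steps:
y(E) = 54 (y(E) = 55 - 1 = 54)
L(d) = 54 (L(d) = -2 - 7*(-3 - 5) = -2 - 7*(-8) = -2 + 56 = 54)
L(1/(72 + 61)) - y(23) = 54 - 1*54 = 54 - 54 = 0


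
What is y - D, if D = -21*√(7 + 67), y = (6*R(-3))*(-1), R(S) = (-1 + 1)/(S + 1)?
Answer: 21*√74 ≈ 180.65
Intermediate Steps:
R(S) = 0 (R(S) = 0/(1 + S) = 0)
y = 0 (y = (6*0)*(-1) = 0*(-1) = 0)
D = -21*√74 ≈ -180.65
y - D = 0 - (-21)*√74 = 0 + 21*√74 = 21*√74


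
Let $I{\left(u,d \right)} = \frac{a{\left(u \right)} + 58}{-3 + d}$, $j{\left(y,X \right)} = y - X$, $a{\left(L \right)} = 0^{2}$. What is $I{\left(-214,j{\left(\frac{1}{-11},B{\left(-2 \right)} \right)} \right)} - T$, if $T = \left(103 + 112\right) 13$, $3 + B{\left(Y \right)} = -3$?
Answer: $- \frac{44401}{16} \approx -2775.1$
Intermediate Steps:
$B{\left(Y \right)} = -6$ ($B{\left(Y \right)} = -3 - 3 = -6$)
$a{\left(L \right)} = 0$
$I{\left(u,d \right)} = \frac{58}{-3 + d}$ ($I{\left(u,d \right)} = \frac{0 + 58}{-3 + d} = \frac{58}{-3 + d}$)
$T = 2795$ ($T = 215 \cdot 13 = 2795$)
$I{\left(-214,j{\left(\frac{1}{-11},B{\left(-2 \right)} \right)} \right)} - T = \frac{58}{-3 + \left(\frac{1}{-11} - -6\right)} - 2795 = \frac{58}{-3 + \left(- \frac{1}{11} + 6\right)} - 2795 = \frac{58}{-3 + \frac{65}{11}} - 2795 = \frac{58}{\frac{32}{11}} - 2795 = 58 \cdot \frac{11}{32} - 2795 = \frac{319}{16} - 2795 = - \frac{44401}{16}$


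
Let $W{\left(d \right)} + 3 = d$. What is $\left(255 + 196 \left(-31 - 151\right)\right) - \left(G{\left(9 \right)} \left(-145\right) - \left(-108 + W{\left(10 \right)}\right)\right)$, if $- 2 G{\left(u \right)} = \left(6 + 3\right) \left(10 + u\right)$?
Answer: $- \frac{95831}{2} \approx -47916.0$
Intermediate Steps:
$G{\left(u \right)} = -45 - \frac{9 u}{2}$ ($G{\left(u \right)} = - \frac{\left(6 + 3\right) \left(10 + u\right)}{2} = - \frac{9 \left(10 + u\right)}{2} = - \frac{90 + 9 u}{2} = -45 - \frac{9 u}{2}$)
$W{\left(d \right)} = -3 + d$
$\left(255 + 196 \left(-31 - 151\right)\right) - \left(G{\left(9 \right)} \left(-145\right) - \left(-108 + W{\left(10 \right)}\right)\right) = \left(255 + 196 \left(-31 - 151\right)\right) - \left(\left(-45 - \frac{81}{2}\right) \left(-145\right) + \left(108 - \left(-3 + 10\right)\right)\right) = \left(255 + 196 \left(-31 - 151\right)\right) - \left(\left(-45 - \frac{81}{2}\right) \left(-145\right) + \left(108 - 7\right)\right) = \left(255 + 196 \left(-182\right)\right) - \left(\left(- \frac{171}{2}\right) \left(-145\right) + \left(108 - 7\right)\right) = \left(255 - 35672\right) - \left(\frac{24795}{2} + 101\right) = -35417 - \frac{24997}{2} = - \frac{95831}{2}$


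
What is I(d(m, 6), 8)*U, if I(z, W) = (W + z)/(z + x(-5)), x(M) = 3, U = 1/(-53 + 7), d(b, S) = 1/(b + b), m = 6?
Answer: -97/1702 ≈ -0.056992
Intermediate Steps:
d(b, S) = 1/(2*b)
U = -1/46 (U = 1/(-46) = -1/46 ≈ -0.021739)
I(z, W) = (W + z)/(3 + z) (I(z, W) = (W + z)/(z + 3) = (W + z)/(3 + z))
I(d(m, 6), 8)*U = ((8 + (1/2)/6)/(3 + (1/2)/6))*(-1/46) = ((8 + (1/2)*(1/6))/(3 + (1/2)*(1/6)))*(-1/46) = ((8 + 1/12)/(3 + 1/12))*(-1/46) = ((97/12)/(37/12))*(-1/46) = ((12/37)*(97/12))*(-1/46) = (97/37)*(-1/46) = -97/1702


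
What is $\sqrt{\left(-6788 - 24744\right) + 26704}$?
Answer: $2 i \sqrt{1207} \approx 69.484 i$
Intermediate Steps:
$\sqrt{\left(-6788 - 24744\right) + 26704} = \sqrt{-31532 + 26704} = \sqrt{-4828} = 2 i \sqrt{1207}$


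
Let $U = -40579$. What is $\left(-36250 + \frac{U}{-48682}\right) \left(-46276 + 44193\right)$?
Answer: $\frac{3675832441443}{48682} \approx 7.5507 \cdot 10^{7}$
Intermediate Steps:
$\left(-36250 + \frac{U}{-48682}\right) \left(-46276 + 44193\right) = \left(-36250 - \frac{40579}{-48682}\right) \left(-46276 + 44193\right) = \left(-36250 - - \frac{40579}{48682}\right) \left(-2083\right) = \left(-36250 + \frac{40579}{48682}\right) \left(-2083\right) = \left(- \frac{1764681921}{48682}\right) \left(-2083\right) = \frac{3675832441443}{48682}$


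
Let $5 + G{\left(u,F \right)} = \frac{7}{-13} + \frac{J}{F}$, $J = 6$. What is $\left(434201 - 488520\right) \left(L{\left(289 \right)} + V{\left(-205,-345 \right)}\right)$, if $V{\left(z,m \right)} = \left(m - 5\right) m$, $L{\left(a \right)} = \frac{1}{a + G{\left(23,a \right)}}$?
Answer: $- \frac{6985637743154233}{1065043} \approx -6.559 \cdot 10^{9}$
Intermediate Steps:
$G{\left(u,F \right)} = - \frac{72}{13} + \frac{6}{F}$ ($G{\left(u,F \right)} = -5 + \left(\frac{7}{-13} + \frac{6}{F}\right) = -5 + \left(7 \left(- \frac{1}{13}\right) + \frac{6}{F}\right) = -5 - \left(\frac{7}{13} - \frac{6}{F}\right) = - \frac{72}{13} + \frac{6}{F}$)
$L{\left(a \right)} = \frac{1}{- \frac{72}{13} + a + \frac{6}{a}}$ ($L{\left(a \right)} = \frac{1}{a - \left(\frac{72}{13} - \frac{6}{a}\right)} = \frac{1}{- \frac{72}{13} + a + \frac{6}{a}}$)
$V{\left(z,m \right)} = m \left(-5 + m\right)$ ($V{\left(z,m \right)} = \left(-5 + m\right) m = m \left(-5 + m\right)$)
$\left(434201 - 488520\right) \left(L{\left(289 \right)} + V{\left(-205,-345 \right)}\right) = \left(434201 - 488520\right) \left(13 \cdot 289 \frac{1}{78 + 289 \left(-72 + 13 \cdot 289\right)} - 345 \left(-5 - 345\right)\right) = - 54319 \left(13 \cdot 289 \frac{1}{78 + 289 \left(-72 + 3757\right)} - -120750\right) = - 54319 \left(13 \cdot 289 \frac{1}{78 + 289 \cdot 3685} + 120750\right) = - 54319 \left(13 \cdot 289 \frac{1}{78 + 1064965} + 120750\right) = - 54319 \left(13 \cdot 289 \cdot \frac{1}{1065043} + 120750\right) = - 54319 \left(\frac{3757}{1065043} + 120750\right) = \left(-54319\right) \frac{128603946007}{1065043} = - \frac{6985637743154233}{1065043}$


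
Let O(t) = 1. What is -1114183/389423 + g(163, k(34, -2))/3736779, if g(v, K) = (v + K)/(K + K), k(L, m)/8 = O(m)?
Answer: -22205074531193/7761001005424 ≈ -2.8611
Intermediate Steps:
k(L, m) = 8 (k(L, m) = 8*1 = 8)
g(v, K) = (K + v)/(2*K) (g(v, K) = (K + v)/((2*K)) = (K + v)*(1/(2*K)) = (K + v)/(2*K))
-1114183/389423 + g(163, k(34, -2))/3736779 = -1114183/389423 + ((½)*(8 + 163)/8)/3736779 = -1114183*1/389423 + ((½)*(⅛)*171)*(1/3736779) = -1114183/389423 + (171/16)*(1/3736779) = -1114183/389423 + 57/19929488 = -22205074531193/7761001005424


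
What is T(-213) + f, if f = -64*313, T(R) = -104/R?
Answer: -4266712/213 ≈ -20032.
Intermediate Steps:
f = -20032
T(-213) + f = -104/(-213) - 20032 = -104*(-1/213) - 20032 = 104/213 - 20032 = -4266712/213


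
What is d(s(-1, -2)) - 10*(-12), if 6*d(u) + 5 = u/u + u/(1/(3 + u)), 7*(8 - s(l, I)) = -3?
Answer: 6634/49 ≈ 135.39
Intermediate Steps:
s(l, I) = 59/7 (s(l, I) = 8 - 1/7*(-3) = 8 + 3/7 = 59/7)
d(u) = -2/3 + u*(3 + u)/6 (d(u) = -5/6 + (u/u + u/(1/(3 + u)))/6 = -5/6 + (1 + u*(3 + u))/6 = -5/6 + (1/6 + u*(3 + u)/6) = -2/3 + u*(3 + u)/6)
d(s(-1, -2)) - 10*(-12) = (-2/3 + (1/2)*(59/7) + (59/7)**2/6) - 10*(-12) = (-2/3 + 59/14 + (1/6)*(3481/49)) + 120 = (-2/3 + 59/14 + 3481/294) + 120 = 754/49 + 120 = 6634/49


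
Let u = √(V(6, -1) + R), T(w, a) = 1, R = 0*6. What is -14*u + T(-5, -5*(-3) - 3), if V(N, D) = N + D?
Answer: 1 - 14*√5 ≈ -30.305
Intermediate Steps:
V(N, D) = D + N
R = 0
u = √5 (u = √((-1 + 6) + 0) = √(5 + 0) = √5 ≈ 2.2361)
-14*u + T(-5, -5*(-3) - 3) = -14*√5 + 1 = 1 - 14*√5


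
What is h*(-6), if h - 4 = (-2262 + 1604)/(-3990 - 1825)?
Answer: -143508/5815 ≈ -24.679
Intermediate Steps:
h = 23918/5815 (h = 4 + (-2262 + 1604)/(-3990 - 1825) = 4 - 658/(-5815) = 4 - 658*(-1/5815) = 4 + 658/5815 = 23918/5815 ≈ 4.1132)
h*(-6) = (23918/5815)*(-6) = -143508/5815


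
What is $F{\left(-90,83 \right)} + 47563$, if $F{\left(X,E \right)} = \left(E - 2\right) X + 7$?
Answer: $40280$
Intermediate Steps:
$F{\left(X,E \right)} = 7 + X \left(-2 + E\right)$ ($F{\left(X,E \right)} = \left(-2 + E\right) X + 7 = X \left(-2 + E\right) + 7 = 7 + X \left(-2 + E\right)$)
$F{\left(-90,83 \right)} + 47563 = \left(7 - -180 + 83 \left(-90\right)\right) + 47563 = \left(7 + 180 - 7470\right) + 47563 = -7283 + 47563 = 40280$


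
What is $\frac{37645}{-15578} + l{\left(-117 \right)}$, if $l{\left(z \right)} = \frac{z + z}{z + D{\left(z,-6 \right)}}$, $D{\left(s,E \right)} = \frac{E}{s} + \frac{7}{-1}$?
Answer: $- \frac{19905551}{37652026} \approx -0.52867$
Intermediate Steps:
$D{\left(s,E \right)} = -7 + \frac{E}{s}$ ($D{\left(s,E \right)} = \frac{E}{s} + 7 \left(-1\right) = \frac{E}{s} - 7 = -7 + \frac{E}{s}$)
$l{\left(z \right)} = \frac{2 z}{-7 + z - \frac{6}{z}}$ ($l{\left(z \right)} = \frac{z + z}{z - \left(7 + \frac{6}{z}\right)} = \frac{2 z}{-7 + z - \frac{6}{z}}$)
$\frac{37645}{-15578} + l{\left(-117 \right)} = \frac{37645}{-15578} - \frac{2 \left(-117\right)^{2}}{6 - - 117 \left(-7 - 117\right)} = 37645 \left(- \frac{1}{15578}\right) - \frac{27378}{6 - \left(-117\right) \left(-124\right)} = - \frac{37645}{15578} - \frac{27378}{6 - 14508} = - \frac{37645}{15578} - \frac{27378}{-14502} = - \frac{37645}{15578} - 27378 \left(- \frac{1}{14502}\right) = - \frac{37645}{15578} + \frac{4563}{2417} = - \frac{19905551}{37652026}$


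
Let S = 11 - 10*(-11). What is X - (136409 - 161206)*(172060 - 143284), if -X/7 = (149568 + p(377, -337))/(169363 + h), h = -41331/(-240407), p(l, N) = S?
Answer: 29053312192803650023/40716092072 ≈ 7.1356e+8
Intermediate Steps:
S = 121 (S = 11 + 110 = 121)
p(l, N) = 121
h = 41331/240407 (h = -41331*(-1/240407) = 41331/240407 ≈ 0.17192)
X = -251903983961/40716092072 (X = -7*(149568 + 121)/(169363 + 41331/240407) = -1047823/40716092072/240407 = -1047823*240407/40716092072 = -7*35986283423/40716092072 = -251903983961/40716092072 ≈ -6.1868)
X - (136409 - 161206)*(172060 - 143284) = -251903983961/40716092072 - (136409 - 161206)*(172060 - 143284) = -251903983961/40716092072 - (-24797)*28776 = -251903983961/40716092072 - 1*(-713558472) = -251903983961/40716092072 + 713558472 = 29053312192803650023/40716092072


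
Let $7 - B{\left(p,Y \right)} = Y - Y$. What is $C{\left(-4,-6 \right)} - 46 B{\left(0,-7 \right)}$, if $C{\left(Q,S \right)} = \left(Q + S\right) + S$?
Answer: $-338$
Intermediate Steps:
$B{\left(p,Y \right)} = 7$ ($B{\left(p,Y \right)} = 7 - \left(Y - Y\right) = 7 - 0 = 7 + 0 = 7$)
$C{\left(Q,S \right)} = Q + 2 S$
$C{\left(-4,-6 \right)} - 46 B{\left(0,-7 \right)} = \left(-4 + 2 \left(-6\right)\right) - 322 = \left(-4 - 12\right) - 322 = -16 - 322 = -338$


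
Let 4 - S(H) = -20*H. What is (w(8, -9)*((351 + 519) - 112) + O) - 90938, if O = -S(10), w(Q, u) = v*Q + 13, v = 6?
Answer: -44904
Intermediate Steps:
w(Q, u) = 13 + 6*Q (w(Q, u) = 6*Q + 13 = 13 + 6*Q)
S(H) = 4 + 20*H (S(H) = 4 - (-20)*H = 4 + 20*H)
O = -204 (O = -(4 + 20*10) = -(4 + 200) = -1*204 = -204)
(w(8, -9)*((351 + 519) - 112) + O) - 90938 = ((13 + 6*8)*((351 + 519) - 112) - 204) - 90938 = ((13 + 48)*(870 - 112) - 204) - 90938 = (61*758 - 204) - 90938 = (46238 - 204) - 90938 = 46034 - 90938 = -44904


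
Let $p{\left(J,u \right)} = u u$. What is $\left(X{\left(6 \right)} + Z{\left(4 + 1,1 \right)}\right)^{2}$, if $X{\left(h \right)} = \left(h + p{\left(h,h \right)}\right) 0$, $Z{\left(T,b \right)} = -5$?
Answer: $25$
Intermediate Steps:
$p{\left(J,u \right)} = u^{2}$
$X{\left(h \right)} = 0$ ($X{\left(h \right)} = \left(h + h^{2}\right) 0 = 0$)
$\left(X{\left(6 \right)} + Z{\left(4 + 1,1 \right)}\right)^{2} = \left(0 - 5\right)^{2} = \left(-5\right)^{2} = 25$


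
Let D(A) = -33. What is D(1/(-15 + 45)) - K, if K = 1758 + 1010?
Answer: -2801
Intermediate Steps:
K = 2768
D(1/(-15 + 45)) - K = -33 - 1*2768 = -33 - 2768 = -2801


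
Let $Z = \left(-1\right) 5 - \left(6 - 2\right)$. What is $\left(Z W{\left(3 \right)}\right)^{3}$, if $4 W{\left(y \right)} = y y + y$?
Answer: $-19683$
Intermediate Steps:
$W{\left(y \right)} = \frac{y}{4} + \frac{y^{2}}{4}$ ($W{\left(y \right)} = \frac{y y + y}{4} = \frac{y^{2} + y}{4} = \frac{y + y^{2}}{4} = \frac{y}{4} + \frac{y^{2}}{4}$)
$Z = -9$ ($Z = -5 - \left(6 - 2\right) = -5 - 4 = -9$)
$\left(Z W{\left(3 \right)}\right)^{3} = \left(- 9 \cdot \frac{1}{4} \cdot 3 \left(1 + 3\right)\right)^{3} = \left(- 9 \cdot \frac{1}{4} \cdot 3 \cdot 4\right)^{3} = \left(\left(-9\right) 3\right)^{3} = \left(-27\right)^{3} = -19683$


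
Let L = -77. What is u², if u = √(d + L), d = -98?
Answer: -175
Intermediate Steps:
u = 5*I*√7 (u = √(-98 - 77) = √(-175) = 5*I*√7 ≈ 13.229*I)
u² = (5*I*√7)² = -175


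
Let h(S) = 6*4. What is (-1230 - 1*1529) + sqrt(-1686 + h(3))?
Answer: -2759 + I*sqrt(1662) ≈ -2759.0 + 40.768*I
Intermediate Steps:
h(S) = 24
(-1230 - 1*1529) + sqrt(-1686 + h(3)) = (-1230 - 1*1529) + sqrt(-1686 + 24) = (-1230 - 1529) + sqrt(-1662) = -2759 + I*sqrt(1662)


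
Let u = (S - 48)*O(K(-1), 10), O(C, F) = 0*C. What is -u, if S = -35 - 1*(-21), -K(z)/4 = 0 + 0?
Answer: 0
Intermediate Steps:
K(z) = 0 (K(z) = -4*(0 + 0) = -4*0 = 0)
O(C, F) = 0
S = -14 (S = -35 + 21 = -14)
u = 0 (u = (-14 - 48)*0 = -62*0 = 0)
-u = -1*0 = 0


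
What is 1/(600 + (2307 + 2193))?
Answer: 1/5100 ≈ 0.00019608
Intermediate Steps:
1/(600 + (2307 + 2193)) = 1/(600 + 4500) = 1/5100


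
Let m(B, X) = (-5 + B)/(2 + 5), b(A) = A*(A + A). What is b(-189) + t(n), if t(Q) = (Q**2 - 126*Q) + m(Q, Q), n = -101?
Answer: 660477/7 ≈ 94354.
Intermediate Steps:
b(A) = 2*A**2 (b(A) = A*(2*A) = 2*A**2)
m(B, X) = -5/7 + B/7 (m(B, X) = (-5 + B)/7 = (-5 + B)*(1/7) = -5/7 + B/7)
t(Q) = -5/7 + Q**2 - 881*Q/7 (t(Q) = (Q**2 - 126*Q) + (-5/7 + Q/7) = -5/7 + Q**2 - 881*Q/7)
b(-189) + t(n) = 2*(-189)**2 + (-5/7 + (-101)**2 - 881/7*(-101)) = 2*35721 + (-5/7 + 10201 + 88981/7) = 71442 + 160383/7 = 660477/7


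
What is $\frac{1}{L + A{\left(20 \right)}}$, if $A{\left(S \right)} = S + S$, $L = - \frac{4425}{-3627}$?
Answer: $\frac{1209}{49835} \approx 0.02426$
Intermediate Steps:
$L = \frac{1475}{1209}$ ($L = \left(-4425\right) \left(- \frac{1}{3627}\right) = \frac{1475}{1209} \approx 1.22$)
$A{\left(S \right)} = 2 S$
$\frac{1}{L + A{\left(20 \right)}} = \frac{1}{\frac{1475}{1209} + 2 \cdot 20} = \frac{1}{\frac{1475}{1209} + 40} = \frac{1}{\frac{49835}{1209}} = \frac{1209}{49835}$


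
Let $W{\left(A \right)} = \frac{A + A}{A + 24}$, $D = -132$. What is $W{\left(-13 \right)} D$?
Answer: $312$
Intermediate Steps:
$W{\left(A \right)} = \frac{2 A}{24 + A}$
$W{\left(-13 \right)} D = 2 \left(-13\right) \frac{1}{24 - 13} \left(-132\right) = 2 \left(-13\right) \frac{1}{11} \left(-132\right) = \left(- \frac{26}{11}\right) \left(-132\right) = 312$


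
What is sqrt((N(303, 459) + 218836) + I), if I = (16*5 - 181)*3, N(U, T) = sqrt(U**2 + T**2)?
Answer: sqrt(218533 + 3*sqrt(33610)) ≈ 468.06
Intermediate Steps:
N(U, T) = sqrt(T**2 + U**2)
I = -303 (I = (80 - 181)*3 = -101*3 = -303)
sqrt((N(303, 459) + 218836) + I) = sqrt((sqrt(459**2 + 303**2) + 218836) - 303) = sqrt((sqrt(210681 + 91809) + 218836) - 303) = sqrt((sqrt(302490) + 218836) - 303) = sqrt((3*sqrt(33610) + 218836) - 303) = sqrt((218836 + 3*sqrt(33610)) - 303) = sqrt(218533 + 3*sqrt(33610))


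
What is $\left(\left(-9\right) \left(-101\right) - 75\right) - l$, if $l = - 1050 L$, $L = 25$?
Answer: $27084$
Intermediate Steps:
$l = -26250$ ($l = \left(-1050\right) 25 = -26250$)
$\left(\left(-9\right) \left(-101\right) - 75\right) - l = \left(\left(-9\right) \left(-101\right) - 75\right) - -26250 = \left(909 - 75\right) + 26250 = 834 + 26250 = 27084$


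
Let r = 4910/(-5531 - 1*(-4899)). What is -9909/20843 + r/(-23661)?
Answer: -74037194719/155840526468 ≈ -0.47508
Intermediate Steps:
r = -2455/316 (r = 4910/(-5531 + 4899) = 4910/(-632) = 4910*(-1/632) = -2455/316 ≈ -7.7690)
-9909/20843 + r/(-23661) = -9909/20843 - 2455/316/(-23661) = -9909*1/20843 - 2455/316*(-1/23661) = -9909/20843 + 2455/7476876 = -74037194719/155840526468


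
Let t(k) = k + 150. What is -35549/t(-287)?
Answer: 35549/137 ≈ 259.48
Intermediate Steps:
t(k) = 150 + k
-35549/t(-287) = -35549/(150 - 287) = -35549/(-137) = -35549*(-1/137) = 35549/137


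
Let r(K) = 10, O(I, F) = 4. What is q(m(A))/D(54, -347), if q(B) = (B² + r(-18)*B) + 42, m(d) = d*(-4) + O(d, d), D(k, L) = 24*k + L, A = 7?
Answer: 378/949 ≈ 0.39831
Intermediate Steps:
D(k, L) = L + 24*k
m(d) = 4 - 4*d (m(d) = d*(-4) + 4 = -4*d + 4 = 4 - 4*d)
q(B) = 42 + B² + 10*B (q(B) = (B² + 10*B) + 42 = 42 + B² + 10*B)
q(m(A))/D(54, -347) = (42 + (4 - 4*7)² + 10*(4 - 4*7))/(-347 + 24*54) = (42 + (4 - 28)² + 10*(4 - 28))/(-347 + 1296) = (42 + (-24)² + 10*(-24))/949 = (42 + 576 - 240)*(1/949) = 378*(1/949) = 378/949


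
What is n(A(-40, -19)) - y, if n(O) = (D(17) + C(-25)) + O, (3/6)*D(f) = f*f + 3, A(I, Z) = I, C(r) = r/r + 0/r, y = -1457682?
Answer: 1458227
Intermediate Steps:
C(r) = 1 (C(r) = 1 + 0 = 1)
D(f) = 6 + 2*f**2 (D(f) = 2*(f*f + 3) = 2*(f**2 + 3) = 2*(3 + f**2) = 6 + 2*f**2)
n(O) = 585 + O (n(O) = ((6 + 2*17**2) + 1) + O = ((6 + 2*289) + 1) + O = ((6 + 578) + 1) + O = (584 + 1) + O = 585 + O)
n(A(-40, -19)) - y = (585 - 40) - 1*(-1457682) = 545 + 1457682 = 1458227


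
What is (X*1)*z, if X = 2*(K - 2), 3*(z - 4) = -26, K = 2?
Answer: 0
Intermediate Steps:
z = -14/3 (z = 4 + (⅓)*(-26) = 4 - 26/3 = -14/3 ≈ -4.6667)
X = 0 (X = 2*(2 - 2) = 2*0 = 0)
(X*1)*z = (0*1)*(-14/3) = 0*(-14/3) = 0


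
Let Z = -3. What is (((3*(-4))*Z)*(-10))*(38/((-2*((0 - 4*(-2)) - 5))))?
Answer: 2280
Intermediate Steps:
(((3*(-4))*Z)*(-10))*(38/((-2*((0 - 4*(-2)) - 5)))) = (((3*(-4))*(-3))*(-10))*(38/((-2*((0 - 4*(-2)) - 5)))) = (-12*(-3)*(-10))*(38/((-2*((0 + 8) - 5)))) = (36*(-10))*(38/((-2*(8 - 5)))) = -13680/((-2*3)) = -13680/(-6) = -13680*(-1)/6 = -360*(-19/3) = 2280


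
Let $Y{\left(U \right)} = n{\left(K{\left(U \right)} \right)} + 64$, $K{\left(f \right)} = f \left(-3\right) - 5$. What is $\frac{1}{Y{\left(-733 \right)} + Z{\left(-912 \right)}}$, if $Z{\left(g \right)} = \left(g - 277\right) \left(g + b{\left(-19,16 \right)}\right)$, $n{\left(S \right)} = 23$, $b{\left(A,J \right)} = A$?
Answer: $\frac{1}{1107046} \approx 9.033 \cdot 10^{-7}$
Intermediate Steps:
$K{\left(f \right)} = -5 - 3 f$ ($K{\left(f \right)} = - 3 f - 5 = -5 - 3 f$)
$Y{\left(U \right)} = 87$ ($Y{\left(U \right)} = 23 + 64 = 87$)
$Z{\left(g \right)} = \left(-277 + g\right) \left(-19 + g\right)$ ($Z{\left(g \right)} = \left(g - 277\right) \left(g - 19\right) = \left(-277 + g\right) \left(-19 + g\right)$)
$\frac{1}{Y{\left(-733 \right)} + Z{\left(-912 \right)}} = \frac{1}{87 + \left(5263 + \left(-912\right)^{2} - -269952\right)} = \frac{1}{87 + \left(5263 + 831744 + 269952\right)} = \frac{1}{87 + 1106959} = \frac{1}{1107046}$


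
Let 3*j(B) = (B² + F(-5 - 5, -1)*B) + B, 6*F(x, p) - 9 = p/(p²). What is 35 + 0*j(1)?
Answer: 35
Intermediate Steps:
F(x, p) = 3/2 + 1/(6*p) (F(x, p) = 3/2 + (p/(p²))/6 = 3/2 + (p/p²)/6 = 3/2 + 1/(6*p))
j(B) = B²/3 + 7*B/9 (j(B) = ((B² + ((⅙)*(1 + 9*(-1))/(-1))*B) + B)/3 = ((B² + ((⅙)*(-1)*(1 - 9))*B) + B)/3 = ((B² + ((⅙)*(-1)*(-8))*B) + B)/3 = ((B² + 4*B/3) + B)/3 = (B² + 7*B/3)/3 = B²/3 + 7*B/9)
35 + 0*j(1) = 35 + 0*((⅑)*1*(7 + 3*1)) = 35 + 0*((⅑)*1*(7 + 3)) = 35 + 0*((⅑)*1*10) = 35 + 0*(10/9) = 35 + 0 = 35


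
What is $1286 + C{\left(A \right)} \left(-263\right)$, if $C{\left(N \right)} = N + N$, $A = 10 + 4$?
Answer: $-6078$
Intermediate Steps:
$A = 14$
$C{\left(N \right)} = 2 N$
$1286 + C{\left(A \right)} \left(-263\right) = 1286 + 2 \cdot 14 \left(-263\right) = 1286 + 28 \left(-263\right) = 1286 - 7364 = -6078$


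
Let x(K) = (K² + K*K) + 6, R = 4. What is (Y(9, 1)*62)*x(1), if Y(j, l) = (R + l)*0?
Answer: 0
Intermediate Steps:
Y(j, l) = 0 (Y(j, l) = (4 + l)*0 = 0)
x(K) = 6 + 2*K² (x(K) = (K² + K²) + 6 = 2*K² + 6 = 6 + 2*K²)
(Y(9, 1)*62)*x(1) = (0*62)*(6 + 2*1²) = 0*(6 + 2*1) = 0*(6 + 2) = 0*8 = 0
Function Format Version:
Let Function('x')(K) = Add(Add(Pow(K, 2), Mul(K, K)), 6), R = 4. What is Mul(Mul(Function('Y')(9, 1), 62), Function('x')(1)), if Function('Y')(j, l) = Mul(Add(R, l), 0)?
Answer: 0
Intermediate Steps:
Function('Y')(j, l) = 0 (Function('Y')(j, l) = Mul(Add(4, l), 0) = 0)
Function('x')(K) = Add(6, Mul(2, Pow(K, 2))) (Function('x')(K) = Add(Add(Pow(K, 2), Pow(K, 2)), 6) = Add(Mul(2, Pow(K, 2)), 6) = Add(6, Mul(2, Pow(K, 2))))
Mul(Mul(Function('Y')(9, 1), 62), Function('x')(1)) = Mul(Mul(0, 62), Add(6, Mul(2, Pow(1, 2)))) = Mul(0, Add(6, Mul(2, 1))) = Mul(0, Add(6, 2)) = Mul(0, 8) = 0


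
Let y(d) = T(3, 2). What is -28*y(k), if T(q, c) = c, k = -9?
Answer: -56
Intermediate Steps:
y(d) = 2
-28*y(k) = -28*2 = -56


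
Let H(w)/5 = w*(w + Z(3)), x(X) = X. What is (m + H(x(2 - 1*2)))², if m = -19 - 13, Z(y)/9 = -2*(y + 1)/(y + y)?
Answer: 1024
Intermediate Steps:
Z(y) = -9*(1 + y)/y (Z(y) = 9*(-2*(y + 1)/(y + y)) = 9*(-2*(1 + y)/(2*y)) = 9*(-(1 + y)/y) = -9*(1 + y)/y)
m = -32
H(w) = 5*w*(-12 + w) (H(w) = 5*(w*(w + (-9 - 9/3))) = 5*(w*(w + (-9 - 9*⅓))) = 5*(w*(w + (-9 - 3))) = 5*(w*(w - 12)) = 5*(w*(-12 + w)) = 5*w*(-12 + w))
(m + H(x(2 - 1*2)))² = (-32 + 5*(2 - 1*2)*(-12 + (2 - 1*2)))² = (-32 + 5*(2 - 2)*(-12 + (2 - 2)))² = (-32 + 5*0*(-12 + 0))² = (-32 + 5*0*(-12))² = (-32 + 0)² = (-32)² = 1024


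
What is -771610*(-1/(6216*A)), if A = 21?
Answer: 55115/9324 ≈ 5.9111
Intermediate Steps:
-771610*(-1/(6216*A)) = -771610/((74*(-84))*21) = -771610/((-6216*21)) = -771610/(-130536) = -771610*(-1/130536) = 55115/9324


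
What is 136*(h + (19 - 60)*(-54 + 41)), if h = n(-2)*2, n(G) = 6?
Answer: 74120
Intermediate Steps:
h = 12 (h = 6*2 = 12)
136*(h + (19 - 60)*(-54 + 41)) = 136*(12 + (19 - 60)*(-54 + 41)) = 136*(12 - 41*(-13)) = 136*(12 + 533) = 136*545 = 74120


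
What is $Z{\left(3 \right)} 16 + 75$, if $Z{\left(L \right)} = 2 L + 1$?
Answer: $187$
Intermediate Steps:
$Z{\left(L \right)} = 1 + 2 L$
$Z{\left(3 \right)} 16 + 75 = \left(1 + 2 \cdot 3\right) 16 + 75 = \left(1 + 6\right) 16 + 75 = 7 \cdot 16 + 75 = 112 + 75 = 187$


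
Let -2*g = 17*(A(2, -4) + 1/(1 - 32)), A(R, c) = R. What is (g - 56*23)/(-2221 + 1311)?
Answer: 80893/56420 ≈ 1.4338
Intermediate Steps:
g = -1037/62 (g = -17*(2 + 1/(1 - 32))/2 = -17*(2 + 1/(-31))/2 = -17*(2 - 1/31)/2 = -17*61/(2*31) = -½*1037/31 = -1037/62 ≈ -16.726)
(g - 56*23)/(-2221 + 1311) = (-1037/62 - 56*23)/(-2221 + 1311) = (-1037/62 - 1288)/(-910) = -80893/62*(-1/910) = 80893/56420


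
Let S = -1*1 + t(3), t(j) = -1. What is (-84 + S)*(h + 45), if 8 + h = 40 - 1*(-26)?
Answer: -8858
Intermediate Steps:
h = 58 (h = -8 + (40 - 1*(-26)) = -8 + (40 + 26) = -8 + 66 = 58)
S = -2 (S = -1*1 - 1 = -1 - 1 = -2)
(-84 + S)*(h + 45) = (-84 - 2)*(58 + 45) = -86*103 = -8858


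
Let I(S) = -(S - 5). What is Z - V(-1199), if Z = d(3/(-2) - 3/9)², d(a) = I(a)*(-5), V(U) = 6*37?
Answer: 34033/36 ≈ 945.36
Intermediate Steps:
V(U) = 222
I(S) = 5 - S (I(S) = -(-5 + S) = 5 - S)
d(a) = -25 + 5*a (d(a) = (5 - a)*(-5) = -25 + 5*a)
Z = 42025/36 (Z = (-25 + 5*(3/(-2) - 3/9))² = (-25 + 5*(3*(-½) - 3*⅑))² = (-25 + 5*(-3/2 - ⅓))² = (-25 + 5*(-11/6))² = (-25 - 55/6)² = (-205/6)² = 42025/36 ≈ 1167.4)
Z - V(-1199) = 42025/36 - 1*222 = 42025/36 - 222 = 34033/36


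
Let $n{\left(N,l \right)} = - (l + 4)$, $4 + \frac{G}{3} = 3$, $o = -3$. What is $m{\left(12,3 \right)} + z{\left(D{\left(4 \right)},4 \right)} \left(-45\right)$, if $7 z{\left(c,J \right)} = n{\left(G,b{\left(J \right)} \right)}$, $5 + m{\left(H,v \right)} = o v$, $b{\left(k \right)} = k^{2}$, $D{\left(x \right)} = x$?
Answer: $\frac{802}{7} \approx 114.57$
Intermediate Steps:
$G = -3$ ($G = -12 + 3 \cdot 3 = -12 + 9 = -3$)
$n{\left(N,l \right)} = -4 - l$ ($n{\left(N,l \right)} = - (4 + l) = -4 - l$)
$m{\left(H,v \right)} = -5 - 3 v$
$z{\left(c,J \right)} = - \frac{4}{7} - \frac{J^{2}}{7}$ ($z{\left(c,J \right)} = \frac{-4 - J^{2}}{7} = - \frac{4}{7} - \frac{J^{2}}{7}$)
$m{\left(12,3 \right)} + z{\left(D{\left(4 \right)},4 \right)} \left(-45\right) = \left(-5 - 9\right) + \left(- \frac{4}{7} - \frac{4^{2}}{7}\right) \left(-45\right) = \left(-5 - 9\right) + \left(- \frac{4}{7} - \frac{16}{7}\right) \left(-45\right) = -14 + \left(- \frac{4}{7} - \frac{16}{7}\right) \left(-45\right) = -14 - - \frac{900}{7} = -14 + \frac{900}{7} = \frac{802}{7}$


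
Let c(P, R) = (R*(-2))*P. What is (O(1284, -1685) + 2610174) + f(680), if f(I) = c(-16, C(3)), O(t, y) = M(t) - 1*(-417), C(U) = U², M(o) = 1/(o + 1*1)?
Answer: 3354979516/1285 ≈ 2.6109e+6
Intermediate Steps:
M(o) = 1/(1 + o) (M(o) = 1/(o + 1) = 1/(1 + o))
O(t, y) = 417 + 1/(1 + t) (O(t, y) = 1/(1 + t) - 1*(-417) = 1/(1 + t) + 417 = 417 + 1/(1 + t))
c(P, R) = -2*P*R (c(P, R) = (-2*R)*P = -2*P*R)
f(I) = 288 (f(I) = -2*(-16)*3² = -2*(-16)*9 = 288)
(O(1284, -1685) + 2610174) + f(680) = ((418 + 417*1284)/(1 + 1284) + 2610174) + 288 = ((418 + 535428)/1285 + 2610174) + 288 = ((1/1285)*535846 + 2610174) + 288 = (535846/1285 + 2610174) + 288 = 3354609436/1285 + 288 = 3354979516/1285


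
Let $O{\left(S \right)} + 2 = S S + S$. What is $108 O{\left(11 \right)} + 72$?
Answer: $14112$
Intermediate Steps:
$O{\left(S \right)} = -2 + S + S^{2}$ ($O{\left(S \right)} = -2 + \left(S S + S\right) = -2 + \left(S^{2} + S\right) = -2 + \left(S + S^{2}\right) = -2 + S + S^{2}$)
$108 O{\left(11 \right)} + 72 = 108 \left(-2 + 11 + 11^{2}\right) + 72 = 108 \left(-2 + 11 + 121\right) + 72 = 108 \cdot 130 + 72 = 14040 + 72 = 14112$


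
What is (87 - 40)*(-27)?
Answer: -1269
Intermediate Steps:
(87 - 40)*(-27) = 47*(-27) = -1269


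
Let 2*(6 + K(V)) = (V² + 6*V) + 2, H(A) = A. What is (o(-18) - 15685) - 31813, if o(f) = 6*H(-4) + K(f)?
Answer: -47419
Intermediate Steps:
K(V) = -5 + V²/2 + 3*V (K(V) = -6 + ((V² + 6*V) + 2)/2 = -6 + (2 + V² + 6*V)/2 = -6 + (1 + V²/2 + 3*V) = -5 + V²/2 + 3*V)
o(f) = -29 + f²/2 + 3*f (o(f) = 6*(-4) + (-5 + f²/2 + 3*f) = -24 + (-5 + f²/2 + 3*f) = -29 + f²/2 + 3*f)
(o(-18) - 15685) - 31813 = ((-29 + (½)*(-18)² + 3*(-18)) - 15685) - 31813 = ((-29 + (½)*324 - 54) - 15685) - 31813 = ((-29 + 162 - 54) - 15685) - 31813 = (79 - 15685) - 31813 = -15606 - 31813 = -47419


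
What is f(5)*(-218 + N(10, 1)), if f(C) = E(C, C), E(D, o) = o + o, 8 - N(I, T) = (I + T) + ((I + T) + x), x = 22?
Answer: -2540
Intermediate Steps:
N(I, T) = -14 - 2*I - 2*T (N(I, T) = 8 - ((I + T) + ((I + T) + 22)) = 8 - ((I + T) + (22 + I + T)) = 8 - (22 + 2*I + 2*T) = 8 + (-22 - 2*I - 2*T) = -14 - 2*I - 2*T)
E(D, o) = 2*o
f(C) = 2*C
f(5)*(-218 + N(10, 1)) = (2*5)*(-218 + (-14 - 2*10 - 2*1)) = 10*(-218 + (-14 - 20 - 2)) = 10*(-218 - 36) = 10*(-254) = -2540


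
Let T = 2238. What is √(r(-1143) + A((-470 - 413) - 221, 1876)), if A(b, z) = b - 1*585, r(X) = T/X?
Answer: I*√245461155/381 ≈ 41.121*I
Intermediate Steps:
r(X) = 2238/X
A(b, z) = -585 + b (A(b, z) = b - 585 = -585 + b)
√(r(-1143) + A((-470 - 413) - 221, 1876)) = √(2238/(-1143) + (-585 + ((-470 - 413) - 221))) = √(2238*(-1/1143) + (-585 + (-883 - 221))) = √(-746/381 + (-585 - 1104)) = √(-746/381 - 1689) = √(-644255/381) = I*√245461155/381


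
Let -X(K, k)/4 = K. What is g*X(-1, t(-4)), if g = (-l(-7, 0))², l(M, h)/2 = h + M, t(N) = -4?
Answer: 784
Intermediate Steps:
l(M, h) = 2*M + 2*h (l(M, h) = 2*(h + M) = 2*(M + h) = 2*M + 2*h)
X(K, k) = -4*K
g = 196 (g = (-(2*(-7) + 2*0))² = (-(-14 + 0))² = (-1*(-14))² = 14² = 196)
g*X(-1, t(-4)) = 196*(-4*(-1)) = 196*4 = 784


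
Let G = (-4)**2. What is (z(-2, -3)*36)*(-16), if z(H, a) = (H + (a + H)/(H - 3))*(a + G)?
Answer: 7488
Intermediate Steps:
G = 16
z(H, a) = (16 + a)*(H + (H + a)/(-3 + H)) (z(H, a) = (H + (a + H)/(H - 3))*(a + 16) = (H + (H + a)/(-3 + H))*(16 + a) = (16 + a)*(H + (H + a)/(-3 + H)))
(z(-2, -3)*36)*(-16) = ((((-3)**2 - 32*(-2) + 16*(-3) + 16*(-2)**2 - 3*(-2)**2 - 2*(-2)*(-3))/(-3 - 2))*36)*(-16) = (((9 + 64 - 48 + 16*4 - 3*4 - 12)/(-5))*36)*(-16) = (-(9 + 64 - 48 + 64 - 12 - 12)/5*36)*(-16) = (-1/5*65*36)*(-16) = -13*36*(-16) = -468*(-16) = 7488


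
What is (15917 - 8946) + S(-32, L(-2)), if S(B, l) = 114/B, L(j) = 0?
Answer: 111479/16 ≈ 6967.4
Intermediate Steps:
(15917 - 8946) + S(-32, L(-2)) = (15917 - 8946) + 114/(-32) = 6971 + 114*(-1/32) = 6971 - 57/16 = 111479/16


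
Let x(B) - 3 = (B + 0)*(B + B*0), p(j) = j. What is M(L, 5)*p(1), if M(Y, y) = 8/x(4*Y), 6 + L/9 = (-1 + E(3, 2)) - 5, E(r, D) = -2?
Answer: 8/254019 ≈ 3.1494e-5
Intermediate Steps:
L = -126 (L = -54 + 9*((-1 - 2) - 5) = -54 + 9*(-3 - 5) = -54 + 9*(-8) = -54 - 72 = -126)
x(B) = 3 + B**2 (x(B) = 3 + (B + 0)*(B + B*0) = 3 + B*(B + 0) = 3 + B*B = 3 + B**2)
M(Y, y) = 8/(3 + 16*Y**2) (M(Y, y) = 8/(3 + (4*Y)**2) = 8/(3 + 16*Y**2))
M(L, 5)*p(1) = (8/(3 + 16*(-126)**2))*1 = (8/(3 + 16*15876))*1 = (8/(3 + 254016))*1 = (8/254019)*1 = 8/254019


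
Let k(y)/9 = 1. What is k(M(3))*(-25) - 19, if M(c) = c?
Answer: -244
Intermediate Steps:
k(y) = 9 (k(y) = 9*1 = 9)
k(M(3))*(-25) - 19 = 9*(-25) - 19 = -225 - 19 = -244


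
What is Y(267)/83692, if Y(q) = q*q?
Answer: 71289/83692 ≈ 0.85180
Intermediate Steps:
Y(q) = q**2
Y(267)/83692 = 267**2/83692 = 71289*(1/83692) = 71289/83692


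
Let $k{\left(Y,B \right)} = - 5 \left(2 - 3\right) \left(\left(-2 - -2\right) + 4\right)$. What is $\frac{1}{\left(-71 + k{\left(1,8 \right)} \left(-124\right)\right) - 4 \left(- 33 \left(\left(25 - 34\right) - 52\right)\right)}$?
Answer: $- \frac{1}{10603} \approx -9.4313 \cdot 10^{-5}$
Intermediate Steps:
$k{\left(Y,B \right)} = 20$ ($k{\left(Y,B \right)} = \left(-5\right) \left(-1\right) \left(\left(-2 + 2\right) + 4\right) = 5 \left(0 + 4\right) = 5 \cdot 4 = 20$)
$\frac{1}{\left(-71 + k{\left(1,8 \right)} \left(-124\right)\right) - 4 \left(- 33 \left(\left(25 - 34\right) - 52\right)\right)} = \frac{1}{\left(-71 + 20 \left(-124\right)\right) - 4 \left(- 33 \left(\left(25 - 34\right) - 52\right)\right)} = \frac{1}{\left(-71 - 2480\right) - 4 \left(- 33 \left(-9 - 52\right)\right)} = \frac{1}{-2551 - 4 \left(\left(-33\right) \left(-61\right)\right)} = \frac{1}{-2551 - 8052} = \frac{1}{-10603} = - \frac{1}{10603}$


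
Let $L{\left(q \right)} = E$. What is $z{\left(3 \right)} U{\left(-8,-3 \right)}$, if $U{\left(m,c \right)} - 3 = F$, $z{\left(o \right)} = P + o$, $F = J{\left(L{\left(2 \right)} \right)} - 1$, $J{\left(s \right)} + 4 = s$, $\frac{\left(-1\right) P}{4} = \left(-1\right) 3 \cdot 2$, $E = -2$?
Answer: $-108$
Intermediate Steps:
$L{\left(q \right)} = -2$
$P = 24$ ($P = - 4 \left(-1\right) 3 \cdot 2 = - 4 \left(\left(-3\right) 2\right) = \left(-4\right) \left(-6\right) = 24$)
$J{\left(s \right)} = -4 + s$
$F = -7$ ($F = \left(-4 - 2\right) - 1 = -6 - 1 = -7$)
$z{\left(o \right)} = 24 + o$
$U{\left(m,c \right)} = -4$ ($U{\left(m,c \right)} = 3 - 7 = -4$)
$z{\left(3 \right)} U{\left(-8,-3 \right)} = \left(24 + 3\right) \left(-4\right) = 27 \left(-4\right) = -108$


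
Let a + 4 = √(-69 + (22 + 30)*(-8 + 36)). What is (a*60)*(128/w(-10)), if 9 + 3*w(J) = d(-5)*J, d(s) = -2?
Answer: -92160/11 + 23040*√1387/11 ≈ 69628.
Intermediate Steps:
w(J) = -3 - 2*J/3 (w(J) = -3 + (-2*J)/3 = -3 - 2*J/3)
a = -4 + √1387 (a = -4 + √(-69 + (22 + 30)*(-8 + 36)) = -4 + √(-69 + 52*28) = -4 + √(-69 + 1456) = -4 + √1387 ≈ 33.242)
(a*60)*(128/w(-10)) = ((-4 + √1387)*60)*(128/(-3 - ⅔*(-10))) = (-240 + 60*√1387)*(128/(-3 + 20/3)) = (-240 + 60*√1387)*(128/(11/3)) = (-240 + 60*√1387)*(128*(3/11)) = (-240 + 60*√1387)*(384/11) = -92160/11 + 23040*√1387/11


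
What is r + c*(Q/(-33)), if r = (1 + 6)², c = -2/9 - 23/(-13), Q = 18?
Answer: 20659/429 ≈ 48.156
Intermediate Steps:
c = 181/117 (c = -2*⅑ - 23*(-1/13) = -2/9 + 23/13 = 181/117 ≈ 1.5470)
r = 49 (r = 7² = 49)
r + c*(Q/(-33)) = 49 + 181*(18/(-33))/117 = 49 + 181*(18*(-1/33))/117 = 49 + (181/117)*(-6/11) = 49 - 362/429 = 20659/429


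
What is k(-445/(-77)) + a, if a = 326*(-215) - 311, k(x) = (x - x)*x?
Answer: -70401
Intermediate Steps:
k(x) = 0 (k(x) = 0*x = 0)
a = -70401 (a = -70090 - 311 = -70401)
k(-445/(-77)) + a = 0 - 70401 = -70401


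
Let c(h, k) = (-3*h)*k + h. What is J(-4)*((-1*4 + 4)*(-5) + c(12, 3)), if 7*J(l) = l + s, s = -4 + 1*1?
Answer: 96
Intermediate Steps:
c(h, k) = h - 3*h*k (c(h, k) = -3*h*k + h = h - 3*h*k)
s = -3 (s = -4 + 1 = -3)
J(l) = -3/7 + l/7 (J(l) = (l - 3)/7 = (-3 + l)/7 = -3/7 + l/7)
J(-4)*((-1*4 + 4)*(-5) + c(12, 3)) = (-3/7 + (1/7)*(-4))*((-1*4 + 4)*(-5) + 12*(1 - 3*3)) = (-3/7 - 4/7)*((-4 + 4)*(-5) + 12*(1 - 9)) = -(0*(-5) + 12*(-8)) = -(0 - 96) = -1*(-96) = 96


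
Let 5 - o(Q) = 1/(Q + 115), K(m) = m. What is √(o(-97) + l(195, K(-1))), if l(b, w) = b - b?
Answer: √178/6 ≈ 2.2236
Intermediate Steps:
l(b, w) = 0
o(Q) = 5 - 1/(115 + Q) (o(Q) = 5 - 1/(Q + 115) = 5 - 1/(115 + Q))
√(o(-97) + l(195, K(-1))) = √((574 + 5*(-97))/(115 - 97) + 0) = √((574 - 485)/18 + 0) = √((1/18)*89 + 0) = √(89/18 + 0) = √(89/18) = √178/6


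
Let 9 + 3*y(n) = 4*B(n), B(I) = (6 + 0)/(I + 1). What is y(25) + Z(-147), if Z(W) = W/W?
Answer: -22/13 ≈ -1.6923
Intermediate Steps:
Z(W) = 1
B(I) = 6/(1 + I)
y(n) = -3 + 8/(1 + n) (y(n) = -3 + (4*(6/(1 + n)))/3 = -3 + (24/(1 + n))/3 = -3 + 8/(1 + n))
y(25) + Z(-147) = (5 - 3*25)/(1 + 25) + 1 = (5 - 75)/26 + 1 = (1/26)*(-70) + 1 = -35/13 + 1 = -22/13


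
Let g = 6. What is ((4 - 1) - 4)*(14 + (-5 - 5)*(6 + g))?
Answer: 106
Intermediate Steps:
((4 - 1) - 4)*(14 + (-5 - 5)*(6 + g)) = ((4 - 1) - 4)*(14 + (-5 - 5)*(6 + 6)) = (3 - 4)*(14 - 10*12) = -(14 - 120) = -1*(-106) = 106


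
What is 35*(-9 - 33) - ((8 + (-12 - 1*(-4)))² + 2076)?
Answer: -3546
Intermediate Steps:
35*(-9 - 33) - ((8 + (-12 - 1*(-4)))² + 2076) = 35*(-42) - ((8 + (-12 + 4))² + 2076) = -1470 - ((8 - 8)² + 2076) = -1470 - (0² + 2076) = -1470 - (0 + 2076) = -1470 - 1*2076 = -1470 - 2076 = -3546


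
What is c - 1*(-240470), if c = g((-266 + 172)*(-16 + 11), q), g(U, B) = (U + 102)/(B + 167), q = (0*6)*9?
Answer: 40159062/167 ≈ 2.4047e+5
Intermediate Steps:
q = 0 (q = 0*9 = 0)
g(U, B) = (102 + U)/(167 + B)
c = 572/167 (c = (102 + (-266 + 172)*(-16 + 11))/(167 + 0) = (102 - 94*(-5))/167 = (102 + 470)/167 = (1/167)*572 = 572/167 ≈ 3.4251)
c - 1*(-240470) = 572/167 - 1*(-240470) = 572/167 + 240470 = 40159062/167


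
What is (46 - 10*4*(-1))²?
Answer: 7396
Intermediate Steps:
(46 - 10*4*(-1))² = (46 - 40*(-1))² = (46 + 40)² = 86² = 7396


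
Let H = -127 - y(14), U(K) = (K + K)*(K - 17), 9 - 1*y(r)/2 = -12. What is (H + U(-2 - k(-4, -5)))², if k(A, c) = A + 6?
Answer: 1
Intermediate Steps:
y(r) = 42 (y(r) = 18 - 2*(-12) = 18 + 24 = 42)
k(A, c) = 6 + A
U(K) = 2*K*(-17 + K) (U(K) = (2*K)*(-17 + K) = 2*K*(-17 + K))
H = -169 (H = -127 - 1*42 = -127 - 42 = -169)
(H + U(-2 - k(-4, -5)))² = (-169 + 2*(-2 - (6 - 4))*(-17 + (-2 - (6 - 4))))² = (-169 + 2*(-2 - 1*2)*(-17 + (-2 - 1*2)))² = (-169 + 2*(-2 - 2)*(-17 + (-2 - 2)))² = (-169 + 2*(-4)*(-17 - 4))² = (-169 + 2*(-4)*(-21))² = (-169 + 168)² = (-1)² = 1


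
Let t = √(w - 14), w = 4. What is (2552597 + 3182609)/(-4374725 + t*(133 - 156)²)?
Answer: -5017989813670/3827644324807 - 3033923974*I*√10/19138221624035 ≈ -1.311 - 0.00050131*I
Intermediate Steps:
t = I*√10 (t = √(4 - 14) = √(-10) = I*√10 ≈ 3.1623*I)
(2552597 + 3182609)/(-4374725 + t*(133 - 156)²) = (2552597 + 3182609)/(-4374725 + (I*√10)*(133 - 156)²) = 5735206/(-4374725 + (I*√10)*(-23)²) = 5735206/(-4374725 + (I*√10)*529) = 5735206/(-4374725 + 529*I*√10)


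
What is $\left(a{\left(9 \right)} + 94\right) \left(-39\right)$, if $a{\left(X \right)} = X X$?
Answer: $-6825$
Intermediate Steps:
$a{\left(X \right)} = X^{2}$
$\left(a{\left(9 \right)} + 94\right) \left(-39\right) = \left(9^{2} + 94\right) \left(-39\right) = \left(81 + 94\right) \left(-39\right) = 175 \left(-39\right) = -6825$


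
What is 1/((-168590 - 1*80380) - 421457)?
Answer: -1/670427 ≈ -1.4916e-6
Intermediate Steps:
1/((-168590 - 1*80380) - 421457) = 1/((-168590 - 80380) - 421457) = 1/(-248970 - 421457) = 1/(-670427) = -1/670427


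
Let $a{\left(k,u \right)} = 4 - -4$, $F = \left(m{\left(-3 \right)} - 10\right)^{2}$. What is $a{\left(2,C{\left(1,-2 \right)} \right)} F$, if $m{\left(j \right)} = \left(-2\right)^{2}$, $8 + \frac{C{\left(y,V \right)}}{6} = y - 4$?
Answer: $288$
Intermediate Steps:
$C{\left(y,V \right)} = -72 + 6 y$ ($C{\left(y,V \right)} = -48 + 6 \left(y - 4\right) = -48 + 6 \left(-4 + y\right) = -48 + \left(-24 + 6 y\right) = -72 + 6 y$)
$m{\left(j \right)} = 4$
$F = 36$ ($F = \left(4 - 10\right)^{2} = \left(-6\right)^{2} = 36$)
$a{\left(k,u \right)} = 8$ ($a{\left(k,u \right)} = 4 + 4 = 8$)
$a{\left(2,C{\left(1,-2 \right)} \right)} F = 8 \cdot 36 = 288$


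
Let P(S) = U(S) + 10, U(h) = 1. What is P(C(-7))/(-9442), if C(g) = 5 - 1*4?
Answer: -11/9442 ≈ -0.0011650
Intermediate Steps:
C(g) = 1 (C(g) = 5 - 4 = 1)
P(S) = 11 (P(S) = 1 + 10 = 11)
P(C(-7))/(-9442) = 11/(-9442) = 11*(-1/9442) = -11/9442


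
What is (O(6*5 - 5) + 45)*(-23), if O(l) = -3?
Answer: -966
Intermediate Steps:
(O(6*5 - 5) + 45)*(-23) = (-3 + 45)*(-23) = 42*(-23) = -966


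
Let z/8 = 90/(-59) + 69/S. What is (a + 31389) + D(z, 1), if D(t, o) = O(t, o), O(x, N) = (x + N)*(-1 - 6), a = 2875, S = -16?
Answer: 4080903/118 ≈ 34584.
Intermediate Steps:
O(x, N) = -7*N - 7*x (O(x, N) = (N + x)*(-7) = -7*N - 7*x)
z = -5511/118 (z = 8*(90/(-59) + 69/(-16)) = 8*(90*(-1/59) + 69*(-1/16)) = 8*(-90/59 - 69/16) = 8*(-5511/944) = -5511/118 ≈ -46.703)
D(t, o) = -7*o - 7*t
(a + 31389) + D(z, 1) = (2875 + 31389) + (-7*1 - 7*(-5511/118)) = 34264 + (-7 + 38577/118) = 34264 + 37751/118 = 4080903/118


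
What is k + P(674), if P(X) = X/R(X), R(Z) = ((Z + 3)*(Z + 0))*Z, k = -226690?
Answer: -103438193619/456298 ≈ -2.2669e+5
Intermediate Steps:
R(Z) = Z²*(3 + Z) (R(Z) = ((3 + Z)*Z)*Z = (Z*(3 + Z))*Z = Z²*(3 + Z))
P(X) = 1/(X*(3 + X)) (P(X) = X/((X²*(3 + X))) = X*(1/(X²*(3 + X))) = 1/(X*(3 + X)))
k + P(674) = -226690 + 1/(674*(3 + 674)) = -226690 + (1/674)/677 = -226690 + (1/674)*(1/677) = -226690 + 1/456298 = -103438193619/456298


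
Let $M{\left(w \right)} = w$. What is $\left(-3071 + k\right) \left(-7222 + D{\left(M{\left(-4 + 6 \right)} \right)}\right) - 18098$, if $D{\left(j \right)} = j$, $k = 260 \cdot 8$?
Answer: $7136922$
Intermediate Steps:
$k = 2080$
$\left(-3071 + k\right) \left(-7222 + D{\left(M{\left(-4 + 6 \right)} \right)}\right) - 18098 = \left(-3071 + 2080\right) \left(-7222 + \left(-4 + 6\right)\right) - 18098 = - 991 \left(-7222 + 2\right) - 18098 = \left(-991\right) \left(-7220\right) - 18098 = 7155020 - 18098 = 7136922$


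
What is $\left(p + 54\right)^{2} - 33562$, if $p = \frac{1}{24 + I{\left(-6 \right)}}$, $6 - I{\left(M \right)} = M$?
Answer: $- \frac{39713327}{1296} \approx -30643.0$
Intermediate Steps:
$I{\left(M \right)} = 6 - M$
$p = \frac{1}{36}$ ($p = \frac{1}{24 + \left(6 - -6\right)} = \frac{1}{24 + \left(6 + 6\right)} = \frac{1}{24 + 12} = \frac{1}{36} \approx 0.027778$)
$\left(p + 54\right)^{2} - 33562 = \left(\frac{1}{36} + 54\right)^{2} - 33562 = \left(\frac{1945}{36}\right)^{2} - 33562 = \frac{3783025}{1296} - 33562 = - \frac{39713327}{1296}$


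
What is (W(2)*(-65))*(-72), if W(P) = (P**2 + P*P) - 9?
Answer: -4680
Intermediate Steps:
W(P) = -9 + 2*P**2 (W(P) = (P**2 + P**2) - 9 = 2*P**2 - 9 = -9 + 2*P**2)
(W(2)*(-65))*(-72) = ((-9 + 2*2**2)*(-65))*(-72) = ((-9 + 2*4)*(-65))*(-72) = ((-9 + 8)*(-65))*(-72) = -1*(-65)*(-72) = 65*(-72) = -4680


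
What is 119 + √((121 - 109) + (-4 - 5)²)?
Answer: 119 + √93 ≈ 128.64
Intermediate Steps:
119 + √((121 - 109) + (-4 - 5)²) = 119 + √(12 + (-9)²) = 119 + √(12 + 81) = 119 + √93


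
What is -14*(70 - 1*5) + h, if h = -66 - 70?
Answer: -1046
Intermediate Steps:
h = -136
-14*(70 - 1*5) + h = -14*(70 - 1*5) - 136 = -14*(70 - 5) - 136 = -14*65 - 136 = -910 - 136 = -1046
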